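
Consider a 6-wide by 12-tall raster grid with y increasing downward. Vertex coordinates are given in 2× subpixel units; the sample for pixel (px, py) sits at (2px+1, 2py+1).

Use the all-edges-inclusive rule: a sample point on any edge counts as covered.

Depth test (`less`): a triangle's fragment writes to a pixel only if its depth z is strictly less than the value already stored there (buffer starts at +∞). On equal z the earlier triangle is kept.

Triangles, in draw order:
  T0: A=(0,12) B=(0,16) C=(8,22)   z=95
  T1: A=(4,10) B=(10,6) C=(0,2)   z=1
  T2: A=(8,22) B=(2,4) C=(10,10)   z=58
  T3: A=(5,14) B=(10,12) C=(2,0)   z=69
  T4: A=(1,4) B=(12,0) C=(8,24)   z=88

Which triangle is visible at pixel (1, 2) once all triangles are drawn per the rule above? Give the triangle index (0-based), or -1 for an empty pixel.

T0:
  2·area = 32  (B↔C swapped to make it positive)
  edge (0, 12)→(8, 22): d=(8,10) inclusive
  edge (8, 22)→(0, 16): d=(-8,-6) inclusive
  edge (0, 16)→(0, 12): d=(0,-4) inclusive
    (0,7)@(1, 15): e=[14,14,4] → #
    (1,7)@(3, 15): e=[-6,26,12] → ·
    (0,8)@(1, 17): e=[30,-2,4] → ·
    (1,8)@(3, 17): e=[10,10,12] → #
    (2,8)@(5, 17): e=[-10,22,20] → ·
    (1,9)@(3, 19): e=[26,-6,12] → ·
    (2,9)@(5, 19): e=[6,6,20] → #
    (3,9)@(7, 19): e=[-14,18,28] → ·
    (2,10)@(5, 21): e=[22,-10,20] → ·
    (3,10)@(7, 21): e=[2,2,28] → #
    (4,10)@(9, 21): e=[-18,14,36] → ·
    (3,11)@(7, 23): e=[18,-14,28] → ·
  covered (4 px):
    · · · · · ·
    · · · · · ·
    · · · · · ·
    · · · · · ·
    · · · · · ·
    · · · · · ·
    · · · · · ·
    # · · · · ·
    · # · · · ·
    · · # · · ·
    · · · # · ·
    · · · · · ·
T1:
  2·area = 64  (B↔C swapped to make it positive)
  edge (4, 10)→(0, 2): d=(-4,-8) inclusive
  edge (0, 2)→(10, 6): d=(10,4) inclusive
  edge (10, 6)→(4, 10): d=(-6,4) inclusive
    (0,1)@(1, 3): e=[4,6,54] → #
    (1,1)@(3, 3): e=[20,-2,46] → ·
    (0,2)@(1, 5): e=[-4,26,42] → ·
    (1,2)@(3, 5): e=[12,18,34] → #
    (2,2)@(5, 5): e=[28,10,26] → #
    (3,2)@(7, 5): e=[44,2,18] → #
    (4,2)@(9, 5): e=[60,-6,10] → ·
    (1,3)@(3, 7): e=[4,38,22] → #
    (4,3)@(9, 7): e=[52,14,-2] → ·
    (1,4)@(3, 9): e=[-4,58,10] → ·
    (2,4)@(5, 9): e=[12,50,2] → #
    (3,4)@(7, 9): e=[28,42,-6] → ·
  covered (8 px):
    · · · · · ·
    # · · · · ·
    · # # # · ·
    · # # # · ·
    · · # · · ·
    · · · · · ·
    · · · · · ·
    · · · · · ·
    · · · · · ·
    · · · · · ·
    · · · · · ·
    · · · · · ·
T2:
  2·area = 108
  edge (8, 22)→(2, 4): d=(-6,-18) inclusive
  edge (2, 4)→(10, 10): d=(8,6) inclusive
  edge (10, 10)→(8, 22): d=(-2,12) inclusive
    (0,0)@(1, 1): e=[0,-18,126] → ·  [on edge]
    (1,2)@(3, 5): e=[12,2,94] → #
    (2,2)@(5, 5): e=[48,-10,70] → ·
    (1,3)@(3, 7): e=[0,18,90] → #  [on edge]
    (2,3)@(5, 7): e=[36,6,66] → #
    (3,3)@(7, 7): e=[72,-6,42] → ·
    (1,4)@(3, 9): e=[-12,34,86] → ·
    (2,4)@(5, 9): e=[24,22,62] → #
    (3,4)@(7, 9): e=[60,10,38] → #
    (4,4)@(9, 9): e=[96,-2,14] → ·
    (2,5)@(5, 11): e=[12,38,58] → #
    (4,5)@(9, 11): e=[84,14,10] → #
    (2,6)@(5, 13): e=[0,54,54] → #  [on edge]
    (3,9)@(7, 19): e=[0,90,18] → #  [on edge]
  covered (15 px):
    · · · · · ·
    · · · · · ·
    · # · · · ·
    · # # · · ·
    · · # # · ·
    · · # # # ·
    · · # # # ·
    · · · # # ·
    · · · # · ·
    · · · # · ·
    · · · · · ·
    · · · · · ·
T3:
  2·area = 76  (B↔C swapped to make it positive)
  edge (5, 14)→(2, 0): d=(-3,-14) inclusive
  edge (2, 0)→(10, 12): d=(8,12) inclusive
  edge (10, 12)→(5, 14): d=(-5,2) inclusive
    (1,1)@(3, 3): e=[5,12,59] → #
    (2,1)@(5, 3): e=[33,-12,55] → ·
    (1,2)@(3, 5): e=[-1,28,49] → ·
    (2,2)@(5, 5): e=[27,4,45] → #
    (3,2)@(7, 5): e=[55,-20,41] → ·
    (2,3)@(5, 7): e=[21,20,35] → #
    (3,3)@(7, 7): e=[49,-4,31] → ·
    (2,4)@(5, 9): e=[15,36,25] → #
    (3,4)@(7, 9): e=[43,12,21] → #
    (4,4)@(9, 9): e=[71,-12,17] → ·
    (2,5)@(5, 11): e=[9,52,15] → #
    (4,5)@(9, 11): e=[65,4,7] → #
  covered (10 px):
    · · · · · ·
    · # · · · ·
    · · # · · ·
    · · # · · ·
    · · # # · ·
    · · # # # ·
    · · # # · ·
    · · · · · ·
    · · · · · ·
    · · · · · ·
    · · · · · ·
    · · · · · ·
T4:
  2·area = 248
  edge (1, 4)→(12, 0): d=(11,-4) inclusive
  edge (12, 0)→(8, 24): d=(-4,24) inclusive
  edge (8, 24)→(1, 4): d=(-7,-20) inclusive
    (5,0)@(11, 1): e=[7,20,221] → #
    (2,1)@(5, 3): e=[5,156,87] → #
    (3,1)@(7, 3): e=[13,108,127] → #
    (4,1)@(9, 3): e=[21,60,167] → #
    (1,2)@(3, 5): e=[19,196,33] → #
    (1,3)@(3, 7): e=[41,188,19] → #
    (5,3)@(11, 7): e=[73,-4,179] → ·
    (1,4)@(3, 9): e=[63,180,5] → #
    (5,4)@(11, 9): e=[95,-12,165] → ·
    (1,5)@(3, 11): e=[85,172,-9] → ·
    (2,5)@(5, 11): e=[93,124,31] → #
    (5,5)@(11, 11): e=[117,-20,151] → ·
  covered (31 px):
    · · · · · #
    · · # # # #
    · # # # # #
    · # # # # ·
    · # # # # ·
    · · # # # ·
    · · # # # ·
    · · # # # ·
    · · · # # ·
    · · · # · ·
    · · · # · ·
    · · · · · ·

Z-buffer (winner per pixel, '.' = empty):
  . . . . . 4
  1 3 4 4 4 4
  . 1 1 1 4 4
  . 1 1 1 4 .
  . 4 1 2 4 .
  . . 2 2 2 .
  . . 2 2 2 .
  0 . 4 2 2 .
  . 0 . 2 4 .
  . . 0 2 . .
  . . . 4 . .
  . . . . . .

Answer: 1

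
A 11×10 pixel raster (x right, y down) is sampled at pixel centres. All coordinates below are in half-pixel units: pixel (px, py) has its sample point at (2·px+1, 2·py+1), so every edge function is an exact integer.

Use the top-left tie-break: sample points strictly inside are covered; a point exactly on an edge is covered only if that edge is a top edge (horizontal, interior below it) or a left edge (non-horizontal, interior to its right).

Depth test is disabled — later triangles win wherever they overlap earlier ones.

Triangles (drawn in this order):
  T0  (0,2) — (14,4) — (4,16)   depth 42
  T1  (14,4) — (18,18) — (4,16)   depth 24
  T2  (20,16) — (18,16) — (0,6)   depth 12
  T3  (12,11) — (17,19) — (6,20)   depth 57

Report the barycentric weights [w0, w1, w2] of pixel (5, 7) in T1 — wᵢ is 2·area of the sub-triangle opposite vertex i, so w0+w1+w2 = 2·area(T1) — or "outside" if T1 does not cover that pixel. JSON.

T0:
  2·area = 188
  edge (0, 2)→(14, 4): d=(14,2) right/bottom  bias=-1
  edge (14, 4)→(4, 16): d=(-10,12) right/bottom  bias=-1
  edge (4, 16)→(0, 2): d=(-4,-14) top-left  bias=+0
    (0,1)@(1, 3): e=[12,166,10] → X
    (1,1)@(3, 3): e=[8,142,38] → X
    (2,1)@(5, 3): e=[4,118,66] → X
    (3,1)@(7, 3): e=[0,94,94] → .  [on edge]
    (0,2)@(1, 5): e=[40,146,2] → X
    (3,2)@(7, 5): e=[28,74,86] → X
    (4,2)@(9, 5): e=[24,50,114] → X
    (5,2)@(11, 5): e=[20,26,142] → X
    (6,2)@(13, 5): e=[16,2,170] → X
    (7,2)@(15, 5): e=[12,-22,198] → .
    (10,2)@(21, 5): e=[0,-94,282] → .  [on edge]
    (0,3)@(1, 7): e=[68,126,-6] → .
  covered (23 px):
    . . . . . . . . . . .
    X X X . . . . . . . .
    X X X X X X X . . . .
    . X X X X X . . . . .
    . X X X X . . . . . .
    . X X X . . . . . . .
    . . X . . . . . . . .
    . . . . . . . . . . .
    . . . . . . . . . . .
    . . . . . . . . . . .
T1:
  2·area = 188
  edge (14, 4)→(18, 18): d=(4,14) right/bottom  bias=-1
  edge (18, 18)→(4, 16): d=(-14,-2) top-left  bias=+0
  edge (4, 16)→(14, 4): d=(10,-12) top-left  bias=+0
    (6,3)@(13, 7): e=[26,144,18] → X
    (7,3)@(15, 7): e=[-2,148,42] → .
    (5,4)@(11, 9): e=[62,112,14] → X
    (7,4)@(15, 9): e=[6,120,62] → X
    (8,4)@(17, 9): e=[-22,124,86] → .
    (4,5)@(9, 11): e=[98,80,10] → X
    (8,5)@(17, 11): e=[-14,96,106] → .
    (3,6)@(7, 13): e=[134,48,6] → X
    (8,6)@(17, 13): e=[-6,68,126] → .
    (2,7)@(5, 15): e=[170,16,2] → X
    (8,7)@(17, 15): e=[2,40,146] → X
    (9,7)@(19, 15): e=[-26,44,170] → .
    (5,8)@(11, 17): e=[94,0,94] → X  [on edge]
  covered (24 px):
    . . . . . . . . . . .
    . . . . . . . . . . .
    . . . . . . . . . . .
    . . . . . . X . . . .
    . . . . . X X X . . .
    . . . . X X X X . . .
    . . . X X X X X . . .
    . . X X X X X X X . .
    . . . . . X X X X . .
    . . . . . . . . . . .
T2:
  2·area = 20
  edge (20, 16)→(18, 16): d=(-2,0) right/bottom  bias=-1
  edge (18, 16)→(0, 6): d=(-18,-10) top-left  bias=+0
  edge (0, 6)→(20, 16): d=(20,10) right/bottom  bias=-1
    (4,5)@(9, 11): e=[10,0,10] → X  [on edge]
    (5,5)@(11, 11): e=[10,20,-10] → .
    (4,6)@(9, 13): e=[6,-36,50] → .
    (6,6)@(13, 13): e=[6,4,10] → X
    (7,6)@(15, 13): e=[6,24,-10] → .
    (6,7)@(13, 15): e=[2,-32,50] → .
    (8,7)@(17, 15): e=[2,8,10] → X
    (9,7)@(19, 15): e=[2,28,-10] → .
    (8,8)@(17, 17): e=[-2,-28,50] → .
  covered (3 px):
    . . . . . . . . . . .
    . . . . . . . . . . .
    . . . . . . . . . . .
    . . . . . . . . . . .
    . . . . . . . . . . .
    . . . . X . . . . . .
    . . . . . . X . . . .
    . . . . . . . . X . .
    . . . . . . . . . . .
    . . . . . . . . . . .
T3:
  2·area = 93
  edge (12, 11)→(17, 19): d=(5,8) right/bottom  bias=-1
  edge (17, 19)→(6, 20): d=(-11,1) right/bottom  bias=-1
  edge (6, 20)→(12, 11): d=(6,-9) top-left  bias=+0
    (3,1)@(7, 3): e=[0,186,-93] → .  [on edge]
    (5,6)@(11, 13): e=[18,72,3] → X
    (6,6)@(13, 13): e=[2,70,21] → X
    (7,6)@(15, 13): e=[-14,68,39] → .
    (5,7)@(11, 15): e=[28,50,15] → X
    (7,7)@(15, 15): e=[-4,46,51] → .
    (4,8)@(9, 17): e=[54,30,9] → X
    (7,8)@(15, 17): e=[6,24,63] → X
    (8,8)@(17, 17): e=[-10,22,81] → .
    (3,9)@(7, 19): e=[80,10,3] → X
    (8,9)@(17, 19): e=[0,0,93] → .  [on edge]
  covered (13 px):
    . . . . . . . . . . .
    . . . . . . . . . . .
    . . . . . . . . . . .
    . . . . . . . . . . .
    . . . . . . . . . . .
    . . . . . . . . . . .
    . . . . . X X . . . .
    . . . . . X X . . . .
    . . . . X X X X . . .
    . . . X X X X X . . .

Final: [28,74,86]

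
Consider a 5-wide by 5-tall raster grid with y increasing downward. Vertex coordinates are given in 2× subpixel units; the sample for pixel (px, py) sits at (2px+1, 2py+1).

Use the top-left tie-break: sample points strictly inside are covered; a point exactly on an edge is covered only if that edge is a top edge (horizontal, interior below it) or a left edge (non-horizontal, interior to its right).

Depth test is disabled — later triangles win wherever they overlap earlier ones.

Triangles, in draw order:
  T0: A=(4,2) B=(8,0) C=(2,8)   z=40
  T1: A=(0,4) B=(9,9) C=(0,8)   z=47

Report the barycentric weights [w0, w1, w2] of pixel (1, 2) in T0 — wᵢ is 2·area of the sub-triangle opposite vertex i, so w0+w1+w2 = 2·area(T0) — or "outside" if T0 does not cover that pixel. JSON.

T0:
  2·area = 20
  edge (4, 2)→(8, 0): d=(4,-2) top-left  bias=+0
  edge (8, 0)→(2, 8): d=(-6,8) right/bottom  bias=-1
  edge (2, 8)→(4, 2): d=(2,-6) top-left  bias=+0
    (3,0)@(7, 1): e=[2,2,16] → X
    (4,0)@(9, 1): e=[6,-14,28] → .
    (2,1)@(5, 3): e=[6,6,8] → X
    (3,1)@(7, 3): e=[10,-10,20] → .
    (1,2)@(3, 5): e=[10,10,0] → X  [on edge]
    (2,2)@(5, 5): e=[14,-6,12] → .
    (1,3)@(3, 7): e=[18,-2,4] → .
  covered (3 px):
    . . . X .
    . . X . .
    . X . . .
    . . . . .
    . . . . .
T1:
  2·area = 36
  edge (0, 4)→(9, 9): d=(9,5) right/bottom  bias=-1
  edge (9, 9)→(0, 8): d=(-9,-1) top-left  bias=+0
  edge (0, 8)→(0, 4): d=(0,-4) top-left  bias=+0
    (0,2)@(1, 5): e=[4,28,4] → X
    (1,2)@(3, 5): e=[-6,30,12] → .
    (0,3)@(1, 7): e=[22,10,4] → X
    (1,3)@(3, 7): e=[12,12,12] → X
    (2,3)@(5, 7): e=[2,14,20] → X
    (3,3)@(7, 7): e=[-8,16,28] → .
    (0,4)@(1, 9): e=[40,-8,4] → .
    (1,4)@(3, 9): e=[30,-6,12] → .
    (2,4)@(5, 9): e=[20,-4,20] → .
    (4,4)@(9, 9): e=[0,0,36] → .  [on edge]
  covered (4 px):
    . . . . .
    . . . . .
    X . . . .
    X X X . .
    . . . . .

Answer: [10,0,10]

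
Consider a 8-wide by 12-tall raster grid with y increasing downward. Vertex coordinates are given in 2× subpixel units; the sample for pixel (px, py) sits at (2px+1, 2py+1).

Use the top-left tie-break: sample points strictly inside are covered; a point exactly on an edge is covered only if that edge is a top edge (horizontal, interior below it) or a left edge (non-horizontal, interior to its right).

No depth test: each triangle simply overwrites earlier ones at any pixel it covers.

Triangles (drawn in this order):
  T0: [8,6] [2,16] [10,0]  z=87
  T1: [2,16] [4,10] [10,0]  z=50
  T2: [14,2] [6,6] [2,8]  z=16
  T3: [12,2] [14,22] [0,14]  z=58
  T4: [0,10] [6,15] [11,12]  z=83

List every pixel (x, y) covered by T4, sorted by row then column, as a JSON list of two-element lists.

T0:
  2·area = 16
  edge (8, 6)→(2, 16): d=(-6,10) right/bottom  bias=-1
  edge (2, 16)→(10, 0): d=(8,-16) top-left  bias=+0
  edge (10, 0)→(8, 6): d=(-2,6) right/bottom  bias=-1
    (5,0)@(11, 1): e=[0,24,-8] → ·  [on edge]
    (4,1)@(9, 3): e=[8,8,0] → ·  [on edge]
    (3,3)@(7, 7): e=[4,8,4] → █
    (4,3)@(9, 7): e=[-16,40,-8] → ·
    (3,4)@(7, 9): e=[-8,24,0] → ·  [on edge]
    (2,5)@(5, 11): e=[0,8,8] → ·  [on edge]
    (2,7)@(5, 15): e=[-24,40,0] → ·  [on edge]
    (1,10)@(3, 21): e=[-40,56,0] → ·  [on edge]
  covered (1 px):
    · · · · · · · ·
    · · · · · · · ·
    · · · · · · · ·
    · · · █ · · · ·
    · · · · · · · ·
    · · · · · · · ·
    · · · · · · · ·
    · · · · · · · ·
    · · · · · · · ·
    · · · · · · · ·
    · · · · · · · ·
    · · · · · · · ·
T1:
  2·area = 16
  edge (2, 16)→(4, 10): d=(2,-6) top-left  bias=+0
  edge (4, 10)→(10, 0): d=(6,-10) top-left  bias=+0
  edge (10, 0)→(2, 16): d=(-8,16) right/bottom  bias=-1
    (3,0)@(7, 1): e=[0,-24,40] → ·  [on edge]
    (3,2)@(7, 5): e=[8,0,8] → █  [on edge]
    (4,2)@(9, 5): e=[20,20,-24] → ·
    (2,3)@(5, 7): e=[0,-8,24] → ·  [on edge]
    (3,3)@(7, 7): e=[12,12,-8] → ·
    (2,4)@(5, 9): e=[4,4,8] → █
    (3,4)@(7, 9): e=[16,24,-24] → ·
    (2,5)@(5, 11): e=[8,16,-8] → ·
    (1,6)@(3, 13): e=[0,8,8] → █  [on edge]
    (2,6)@(5, 13): e=[12,28,-24] → ·
    (0,7)@(1, 15): e=[-8,0,24] → ·  [on edge]
    (1,7)@(3, 15): e=[4,20,-8] → ·
    (0,9)@(1, 19): e=[0,24,-8] → ·  [on edge]
  covered (3 px):
    · · · · · · · ·
    · · · · · · · ·
    · · · █ · · · ·
    · · · · · · · ·
    · · █ · · · · ·
    · · · · · · · ·
    · █ · · · · · ·
    · · · · · · · ·
    · · · · · · · ·
    · · · · · · · ·
    · · · · · · · ·
    · · · · · · · ·
T2:
  degenerate (2·area = 0) — covers nothing
T3:
  2·area = 264
  edge (12, 2)→(14, 22): d=(2,20) right/bottom  bias=-1
  edge (14, 22)→(0, 14): d=(-14,-8) top-left  bias=+0
  edge (0, 14)→(12, 2): d=(12,-12) top-left  bias=+0
    (6,0)@(13, 1): e=[-22,286,0] → ·  [on edge]
    (5,1)@(11, 3): e=[22,242,0] → █  [on edge]
    (6,1)@(13, 3): e=[-18,258,24] → ·
    (4,2)@(9, 5): e=[66,198,0] → █  [on edge]
    (6,2)@(13, 5): e=[-14,230,48] → ·
    (3,3)@(7, 7): e=[110,154,0] → █  [on edge]
    (6,3)@(13, 7): e=[-10,202,72] → ·
    (2,4)@(5, 9): e=[154,110,0] → █  [on edge]
    (6,4)@(13, 9): e=[-6,174,96] → ·
    (1,5)@(3, 11): e=[198,66,0] → █  [on edge]
    (6,5)@(13, 11): e=[-2,146,120] → ·
    (0,6)@(1, 13): e=[242,22,0] → █  [on edge]
  covered (36 px):
    · · · · · · · ·
    · · · · · █ · ·
    · · · · █ █ · ·
    · · · █ █ █ · ·
    · · █ █ █ █ · ·
    · █ █ █ █ █ · ·
    █ █ █ █ █ █ █ ·
    · █ █ █ █ █ █ ·
    · · · █ █ █ █ ·
    · · · · █ █ █ ·
    · · · · · · █ ·
    · · · · · · · ·
T4:
  2·area = 43  (B↔C swapped to make it positive)
  edge (0, 10)→(11, 12): d=(11,2) right/bottom  bias=-1
  edge (11, 12)→(6, 15): d=(-5,3) right/bottom  bias=-1
  edge (6, 15)→(0, 10): d=(-6,-5) top-left  bias=+0
    (1,5)@(3, 11): e=[5,29,9] → █
    (2,5)@(5, 11): e=[1,23,19] → █
    (3,5)@(7, 11): e=[-3,17,29] → ·
    (1,6)@(3, 13): e=[27,19,-3] → ·
    (2,6)@(5, 13): e=[23,13,7] → █
    (3,6)@(7, 13): e=[19,7,17] → █
    (4,6)@(9, 13): e=[15,1,27] → █
    (5,6)@(11, 13): e=[11,-5,37] → ·
    (2,7)@(5, 15): e=[45,3,-5] → ·
    (3,7)@(7, 15): e=[41,-3,5] → ·
    (4,7)@(9, 15): e=[37,-9,15] → ·
  covered (5 px):
    · · · · · · · ·
    · · · · · · · ·
    · · · · · · · ·
    · · · · · · · ·
    · · · · · · · ·
    · █ █ · · · · ·
    · · █ █ █ · · ·
    · · · · · · · ·
    · · · · · · · ·
    · · · · · · · ·
    · · · · · · · ·
    · · · · · · · ·

Answer: [[1,5],[2,5],[2,6],[3,6],[4,6]]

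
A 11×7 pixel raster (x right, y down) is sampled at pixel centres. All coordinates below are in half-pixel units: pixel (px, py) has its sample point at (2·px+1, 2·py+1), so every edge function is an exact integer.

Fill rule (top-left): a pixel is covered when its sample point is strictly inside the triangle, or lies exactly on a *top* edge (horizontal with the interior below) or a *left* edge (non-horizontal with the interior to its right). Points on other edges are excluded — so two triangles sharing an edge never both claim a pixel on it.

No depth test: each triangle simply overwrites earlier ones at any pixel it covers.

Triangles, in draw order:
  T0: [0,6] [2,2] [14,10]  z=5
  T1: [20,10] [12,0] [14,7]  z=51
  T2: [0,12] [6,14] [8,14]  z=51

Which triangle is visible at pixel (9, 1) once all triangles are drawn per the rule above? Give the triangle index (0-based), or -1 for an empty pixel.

T0:
  2·area = 64
  edge (0, 6)→(2, 2): d=(2,-4) top-left  bias=+0
  edge (2, 2)→(14, 10): d=(12,8) right/bottom  bias=-1
  edge (14, 10)→(0, 6): d=(-14,-4) top-left  bias=+0
    (1,1)@(3, 3): e=[6,4,54] → #
    (2,1)@(5, 3): e=[14,-12,62] → ·
    (0,2)@(1, 5): e=[2,44,18] → #
    (2,2)@(5, 5): e=[18,12,34] → #
    (3,2)@(7, 5): e=[26,-4,42] → ·
    (0,3)@(1, 7): e=[6,68,-10] → ·
    (1,3)@(3, 7): e=[14,52,-2] → ·
    (2,3)@(5, 7): e=[22,36,6] → #
    (3,3)@(7, 7): e=[30,20,14] → #
    (4,3)@(9, 7): e=[38,4,22] → #
    (5,3)@(11, 7): e=[46,-12,30] → ·
    (2,4)@(5, 9): e=[26,60,-22] → ·
  covered (8 px):
    · · · · · · · · · · ·
    · # · · · · · · · · ·
    # # # · · · · · · · ·
    · · # # # · · · · · ·
    · · · · · # · · · · ·
    · · · · · · · · · · ·
    · · · · · · · · · · ·
T1:
  2·area = 36  (B↔C swapped to make it positive)
  edge (20, 10)→(14, 7): d=(-6,-3) top-left  bias=+0
  edge (14, 7)→(12, 0): d=(-2,-7) top-left  bias=+0
  edge (12, 0)→(20, 10): d=(8,10) right/bottom  bias=-1
    (6,1)@(13, 3): e=[21,1,14] → #
    (7,1)@(15, 3): e=[27,15,-6] → ·
    (6,2)@(13, 5): e=[9,-3,30] → ·
    (7,2)@(15, 5): e=[15,11,10] → #
    (8,2)@(17, 5): e=[21,25,-10] → ·
    (7,3)@(15, 7): e=[3,7,26] → #
    (8,3)@(17, 7): e=[9,21,6] → #
    (9,3)@(19, 7): e=[15,35,-14] → ·
    (7,4)@(15, 9): e=[-9,3,42] → ·
    (8,4)@(17, 9): e=[-3,17,22] → ·
    (9,4)@(19, 9): e=[3,31,2] → #
    (10,4)@(21, 9): e=[9,45,-18] → ·
  covered (5 px):
    · · · · · · · · · · ·
    · · · · · · # · · · ·
    · · · · · · · # · · ·
    · · · · · · · # # · ·
    · · · · · · · · · # ·
    · · · · · · · · · · ·
    · · · · · · · · · · ·
T2:
  2·area = 4  (B↔C swapped to make it positive)
  edge (0, 12)→(8, 14): d=(8,2) right/bottom  bias=-1
  edge (8, 14)→(6, 14): d=(-2,0) right/bottom  bias=-1
  edge (6, 14)→(0, 12): d=(-6,-2) top-left  bias=+0
    (1,6)@(3, 13): e=[2,2,0] → #  [on edge]
    (2,6)@(5, 13): e=[-2,2,4] → ·
  covered (1 px):
    · · · · · · · · · · ·
    · · · · · · · · · · ·
    · · · · · · · · · · ·
    · · · · · · · · · · ·
    · · · · · · · · · · ·
    · · · · · · · · · · ·
    · # · · · · · · · · ·

Z-buffer (winner per pixel, '.' = empty):
  . . . . . . . . . . .
  . 0 . . . . 1 . . . .
  0 0 0 . . . . 1 . . .
  . . 0 0 0 . . 1 1 . .
  . . . . . 0 . . . 1 .
  . . . . . . . . . . .
  . 2 . . . . . . . . .

Final: -1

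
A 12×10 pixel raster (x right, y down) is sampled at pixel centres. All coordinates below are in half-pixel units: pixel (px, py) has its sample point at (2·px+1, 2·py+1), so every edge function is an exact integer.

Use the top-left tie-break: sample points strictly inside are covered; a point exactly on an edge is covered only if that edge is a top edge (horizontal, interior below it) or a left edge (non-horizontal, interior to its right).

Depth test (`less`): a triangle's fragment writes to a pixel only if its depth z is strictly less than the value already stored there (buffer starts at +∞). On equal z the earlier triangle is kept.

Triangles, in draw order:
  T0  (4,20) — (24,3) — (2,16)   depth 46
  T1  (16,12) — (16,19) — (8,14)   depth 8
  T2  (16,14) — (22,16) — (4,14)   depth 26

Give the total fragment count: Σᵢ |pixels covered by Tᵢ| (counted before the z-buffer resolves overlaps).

T0:
  2·area = 114  (B↔C swapped to make it positive)
  edge (4, 20)→(2, 16): d=(-2,-4) top-left  bias=+0
  edge (2, 16)→(24, 3): d=(22,-13) top-left  bias=+0
  edge (24, 3)→(4, 20): d=(-20,17) right/bottom  bias=-1
    (10,2)@(21, 5): e=[98,5,11] → #
    (11,2)@(23, 5): e=[106,31,-23] → ·
    (9,3)@(19, 7): e=[86,23,5] → #
    (10,3)@(21, 7): e=[94,49,-29] → ·
    (7,4)@(15, 9): e=[66,15,33] → #
    (8,4)@(17, 9): e=[74,41,-1] → ·
    (9,4)@(19, 9): e=[82,67,-35] → ·
    (5,5)@(11, 11): e=[46,7,61] → #
    (6,5)@(13, 11): e=[54,33,27] → #
    (7,5)@(15, 11): e=[62,59,-7] → ·
    (4,6)@(9, 13): e=[34,25,55] → #
    (6,6)@(13, 13): e=[50,77,-13] → ·
  covered (14 px):
    · · · · · · · · · · · ·
    · · · · · · · · · · · ·
    · · · · · · · · · · # ·
    · · · · · · · · · # · ·
    · · · · · · · # · · · ·
    · · · · · # # · · · · ·
    · · · · # # · · · · · ·
    · · # # # · · · · · · ·
    · # # # · · · · · · · ·
    · · # · · · · · · · · ·
T1:
  2·area = 56
  edge (16, 12)→(16, 19): d=(0,7) right/bottom  bias=-1
  edge (16, 19)→(8, 14): d=(-8,-5) top-left  bias=+0
  edge (8, 14)→(16, 12): d=(8,-2) top-left  bias=+0
    (6,6)@(13, 13): e=[21,33,2] → #
    (7,6)@(15, 13): e=[7,43,6] → #
    (8,6)@(17, 13): e=[-7,53,10] → ·
    (5,7)@(11, 15): e=[35,7,14] → #
    (8,7)@(17, 15): e=[-7,37,26] → ·
    (5,8)@(11, 17): e=[35,-9,30] → ·
    (6,8)@(13, 17): e=[21,1,34] → #
    (8,8)@(17, 17): e=[-7,21,42] → ·
    (6,9)@(13, 19): e=[21,-15,50] → ·
    (7,9)@(15, 19): e=[7,-5,54] → ·
  covered (7 px):
    · · · · · · · · · · · ·
    · · · · · · · · · · · ·
    · · · · · · · · · · · ·
    · · · · · · · · · · · ·
    · · · · · · · · · · · ·
    · · · · · · · · · · · ·
    · · · · · · # # · · · ·
    · · · · · # # # · · · ·
    · · · · · · # # · · · ·
    · · · · · · · · · · · ·
T2:
  2·area = 24
  edge (16, 14)→(22, 16): d=(6,2) right/bottom  bias=-1
  edge (22, 16)→(4, 14): d=(-18,-2) top-left  bias=+0
  edge (4, 14)→(16, 14): d=(12,0) top-left  bias=+0
    (0,4)@(1, 9): e=[0,84,-60] → ·  [on edge]
    (3,5)@(7, 11): e=[0,60,-36] → ·  [on edge]
    (6,6)@(13, 13): e=[0,36,-12] → ·  [on edge]
    (6,7)@(13, 15): e=[12,0,12] → #  [on edge]
    (7,7)@(15, 15): e=[8,4,12] → #
    (8,7)@(17, 15): e=[4,8,12] → #
    (9,7)@(19, 15): e=[0,12,12] → ·  [on edge]
    (6,8)@(13, 17): e=[24,-36,36] → ·
    (7,8)@(15, 17): e=[20,-32,36] → ·
    (8,8)@(17, 17): e=[16,-28,36] → ·
  covered (3 px):
    · · · · · · · · · · · ·
    · · · · · · · · · · · ·
    · · · · · · · · · · · ·
    · · · · · · · · · · · ·
    · · · · · · · · · · · ·
    · · · · · · · · · · · ·
    · · · · · · · · · · · ·
    · · · · · · # # # · · ·
    · · · · · · · · · · · ·
    · · · · · · · · · · · ·

Answer: 24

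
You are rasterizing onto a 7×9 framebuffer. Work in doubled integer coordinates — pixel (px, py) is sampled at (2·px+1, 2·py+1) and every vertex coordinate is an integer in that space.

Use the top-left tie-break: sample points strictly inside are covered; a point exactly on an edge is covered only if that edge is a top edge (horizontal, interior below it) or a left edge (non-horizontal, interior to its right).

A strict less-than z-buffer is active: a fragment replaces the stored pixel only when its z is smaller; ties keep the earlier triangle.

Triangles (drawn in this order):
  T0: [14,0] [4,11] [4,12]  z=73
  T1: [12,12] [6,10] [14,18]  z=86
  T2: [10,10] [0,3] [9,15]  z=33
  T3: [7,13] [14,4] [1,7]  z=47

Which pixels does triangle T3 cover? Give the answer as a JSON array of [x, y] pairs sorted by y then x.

T0:
  2·area = 10  (B↔C swapped to make it positive)
  edge (14, 0)→(4, 12): d=(-10,12) right/bottom  bias=-1
  edge (4, 12)→(4, 11): d=(0,-1) top-left  bias=+0
  edge (4, 11)→(14, 0): d=(10,-11) top-left  bias=+0
  covered (0 px):
    · · · · · · ·
    · · · · · · ·
    · · · · · · ·
    · · · · · · ·
    · · · · · · ·
    · · · · · · ·
    · · · · · · ·
    · · · · · · ·
    · · · · · · ·
T1:
  2·area = 32  (B↔C swapped to make it positive)
  edge (12, 12)→(14, 18): d=(2,6) right/bottom  bias=-1
  edge (14, 18)→(6, 10): d=(-8,-8) top-left  bias=+0
  edge (6, 10)→(12, 12): d=(6,2) right/bottom  bias=-1
    (4,1)@(9, 3): e=[0,80,-48] → ·  [on edge]
    (0,2)@(1, 5): e=[52,0,-20] → ·  [on edge]
    (1,3)@(3, 7): e=[44,0,-12] → ·  [on edge]
    (1,4)@(3, 9): e=[48,-16,0] → ·  [on edge]
    (2,4)@(5, 9): e=[36,0,-4] → ·  [on edge]
    (5,4)@(11, 9): e=[0,48,-16] → ·  [on edge]
    (3,5)@(7, 11): e=[28,0,4] → █  [on edge]
    (4,5)@(9, 11): e=[16,16,0] → ·  [on edge]
    (3,6)@(7, 13): e=[32,-16,16] → ·
    (4,6)@(9, 13): e=[20,0,12] → █  [on edge]
    (5,6)@(11, 13): e=[8,16,8] → █
    (6,6)@(13, 13): e=[-4,32,4] → ·
    (5,7)@(11, 15): e=[12,0,20] → █  [on edge]
    (6,7)@(13, 15): e=[0,16,16] → ·  [on edge]
    (6,8)@(13, 17): e=[4,0,28] → █  [on edge]
  covered (5 px):
    · · · · · · ·
    · · · · · · ·
    · · · · · · ·
    · · · · · · ·
    · · · · · · ·
    · · · █ · · ·
    · · · · █ █ ·
    · · · · · █ ·
    · · · · · · █
T2:
  2·area = 57  (B↔C swapped to make it positive)
  edge (10, 10)→(9, 15): d=(-1,5) right/bottom  bias=-1
  edge (9, 15)→(0, 3): d=(-9,-12) top-left  bias=+0
  edge (0, 3)→(10, 10): d=(10,7) right/bottom  bias=-1
    (5,2)@(11, 5): e=[0,114,-57] → ·  [on edge]
    (1,3)@(3, 7): e=[38,0,19] → █  [on edge]
    (2,3)@(5, 7): e=[28,24,5] → █
    (3,3)@(7, 7): e=[18,48,-9] → ·
    (1,4)@(3, 9): e=[36,-18,39] → ·
    (2,4)@(5, 9): e=[26,6,25] → █
    (3,4)@(7, 9): e=[16,30,11] → █
    (4,4)@(9, 9): e=[6,54,-3] → ·
    (2,5)@(5, 11): e=[24,-12,45] → ·
    (3,5)@(7, 11): e=[14,12,31] → █
    (4,5)@(9, 11): e=[4,36,17] → █
    (5,5)@(11, 11): e=[-6,60,3] → ·
    (4,7)@(9, 15): e=[0,0,57] → ·  [on edge]
  covered (7 px):
    · · · · · · ·
    · · · · · · ·
    · · · · · · ·
    · █ █ · · · ·
    · · █ █ · · ·
    · · · █ █ · ·
    · · · · █ · ·
    · · · · · · ·
    · · · · · · ·
T3:
  2·area = 96  (B↔C swapped to make it positive)
  edge (7, 13)→(1, 7): d=(-6,-6) top-left  bias=+0
  edge (1, 7)→(14, 4): d=(13,-3) top-left  bias=+0
  edge (14, 4)→(7, 13): d=(-7,9) right/bottom  bias=-1
    (5,2)@(11, 5): e=[72,4,20] → █
    (6,2)@(13, 5): e=[84,10,2] → █
    (0,3)@(1, 7): e=[0,0,96] → █  [on edge]
    (1,3)@(3, 7): e=[12,6,78] → █
    (2,3)@(5, 7): e=[24,12,60] → █
    (3,3)@(7, 7): e=[36,18,42] → █
    (4,3)@(9, 7): e=[48,24,24] → █
    (6,3)@(13, 7): e=[72,36,-12] → ·
    (0,4)@(1, 9): e=[-12,26,82] → ·
    (1,4)@(3, 9): e=[0,32,64] → █  [on edge]
    (5,4)@(11, 9): e=[48,56,-8] → ·
    (1,5)@(3, 11): e=[-12,58,50] → ·
    (2,5)@(5, 11): e=[0,64,32] → █  [on edge]
    (3,6)@(7, 13): e=[0,96,0] → ·  [on edge]
    (4,7)@(9, 15): e=[0,128,-32] → ·  [on edge]
    (5,8)@(11, 17): e=[0,160,-64] → ·  [on edge]
  covered (14 px):
    · · · · · · ·
    · · · · · · ·
    · · · · · █ █
    █ █ █ █ █ █ ·
    · █ █ █ █ · ·
    · · █ █ · · ·
    · · · · · · ·
    · · · · · · ·
    · · · · · · ·

Result: [[5,2],[6,2],[0,3],[1,3],[2,3],[3,3],[4,3],[5,3],[1,4],[2,4],[3,4],[4,4],[2,5],[3,5]]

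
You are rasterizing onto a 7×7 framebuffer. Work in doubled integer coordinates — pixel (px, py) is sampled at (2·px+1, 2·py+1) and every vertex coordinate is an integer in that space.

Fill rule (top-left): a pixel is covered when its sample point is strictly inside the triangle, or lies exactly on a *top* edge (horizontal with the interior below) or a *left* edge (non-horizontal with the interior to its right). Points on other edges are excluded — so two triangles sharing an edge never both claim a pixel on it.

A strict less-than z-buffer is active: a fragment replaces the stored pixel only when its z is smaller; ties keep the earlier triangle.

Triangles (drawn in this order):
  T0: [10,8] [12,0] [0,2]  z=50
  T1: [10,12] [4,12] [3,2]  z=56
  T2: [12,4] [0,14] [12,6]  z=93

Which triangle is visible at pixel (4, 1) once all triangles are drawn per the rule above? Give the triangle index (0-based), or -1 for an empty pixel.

T0:
  2·area = 92  (B↔C swapped to make it positive)
  edge (10, 8)→(0, 2): d=(-10,-6) top-left  bias=+0
  edge (0, 2)→(12, 0): d=(12,-2) top-left  bias=+0
  edge (12, 0)→(10, 8): d=(-2,8) right/bottom  bias=-1
    (3,0)@(7, 1): e=[52,2,38] → X
    (4,0)@(9, 1): e=[64,6,22] → X
    (5,0)@(11, 1): e=[76,10,6] → X
    (6,0)@(13, 1): e=[88,14,-10] → .
    (1,1)@(3, 3): e=[8,18,66] → X
    (2,1)@(5, 3): e=[20,22,50] → X
    (6,1)@(13, 3): e=[68,38,-14] → .
    (1,2)@(3, 5): e=[-12,42,62] → .
    (2,2)@(5, 5): e=[0,46,46] → X  [on edge]
    (5,2)@(11, 5): e=[36,58,-2] → .
    (2,3)@(5, 7): e=[-20,70,42] → .
    (3,3)@(7, 7): e=[-8,74,26] → .
  covered (12 px):
    . . . X X X .
    . X X X X X .
    . . X X X . .
    . . . . X . .
    . . . . . . .
    . . . . . . .
    . . . . . . .
T1:
  2·area = 60
  edge (10, 12)→(4, 12): d=(-6,0) right/bottom  bias=-1
  edge (4, 12)→(3, 2): d=(-1,-10) top-left  bias=+0
  edge (3, 2)→(10, 12): d=(7,10) right/bottom  bias=-1
    (2,2)@(5, 5): e=[42,17,1] → X
    (3,2)@(7, 5): e=[42,37,-19] → .
    (2,3)@(5, 7): e=[30,15,15] → X
    (3,3)@(7, 7): e=[30,35,-5] → .
    (2,4)@(5, 9): e=[18,13,29] → X
    (3,4)@(7, 9): e=[18,33,9] → X
    (4,4)@(9, 9): e=[18,53,-11] → .
    (2,5)@(5, 11): e=[6,11,43] → X
    (4,5)@(9, 11): e=[6,51,3] → X
    (5,5)@(11, 11): e=[6,71,-17] → .
    (2,6)@(5, 13): e=[-6,9,57] → .
    (3,6)@(7, 13): e=[-6,29,37] → .
  covered (7 px):
    . . . . . . .
    . . . . . . .
    . . X . . . .
    . . X . . . .
    . . X X . . .
    . . X X X . .
    . . . . . . .
T2:
  2·area = 24  (B↔C swapped to make it positive)
  edge (12, 4)→(12, 6): d=(0,2) right/bottom  bias=-1
  edge (12, 6)→(0, 14): d=(-12,8) right/bottom  bias=-1
  edge (0, 14)→(12, 4): d=(12,-10) top-left  bias=+0
    (5,2)@(11, 5): e=[2,20,2] → X
    (6,2)@(13, 5): e=[-2,4,22] → .
    (4,3)@(9, 7): e=[6,12,6] → X
    (5,3)@(11, 7): e=[2,-4,26] → .
    (3,4)@(7, 9): e=[10,4,10] → X
    (4,4)@(9, 9): e=[6,-12,30] → .
    (3,5)@(7, 11): e=[10,-20,34] → .
  covered (3 px):
    . . . . . . .
    . . . . . . .
    . . . . . X .
    . . . . X . .
    . . . X . . .
    . . . . . . .
    . . . . . . .

Z-buffer (winner per pixel, '.' = empty):
  . . . 0 0 0 .
  . 0 0 0 0 0 .
  . . 0 0 0 2 .
  . . 1 . 0 . .
  . . 1 1 . . .
  . . 1 1 1 . .
  . . . . . . .

Result: 0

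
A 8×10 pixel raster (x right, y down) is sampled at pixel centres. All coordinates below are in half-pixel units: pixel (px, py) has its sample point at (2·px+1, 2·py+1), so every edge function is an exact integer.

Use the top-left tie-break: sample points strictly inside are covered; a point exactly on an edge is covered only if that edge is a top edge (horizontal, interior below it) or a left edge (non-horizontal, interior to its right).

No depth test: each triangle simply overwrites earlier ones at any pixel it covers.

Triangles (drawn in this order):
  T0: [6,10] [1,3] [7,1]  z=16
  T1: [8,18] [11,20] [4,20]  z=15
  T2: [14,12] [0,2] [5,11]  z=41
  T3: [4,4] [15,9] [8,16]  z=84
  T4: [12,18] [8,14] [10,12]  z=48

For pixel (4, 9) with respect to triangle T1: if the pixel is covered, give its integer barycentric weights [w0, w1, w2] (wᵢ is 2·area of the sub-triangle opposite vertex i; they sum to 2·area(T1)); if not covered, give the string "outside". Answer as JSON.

T0:
  2·area = 52
  edge (6, 10)→(1, 3): d=(-5,-7) top-left  bias=+0
  edge (1, 3)→(7, 1): d=(6,-2) top-left  bias=+0
  edge (7, 1)→(6, 10): d=(-1,9) right/bottom  bias=-1
    (3,0)@(7, 1): e=[52,0,0] → ·  [on edge]
    (0,1)@(1, 3): e=[0,0,52] → █  [on edge]
    (1,1)@(3, 3): e=[14,4,34] → █
    (2,1)@(5, 3): e=[28,8,16] → █
    (3,1)@(7, 3): e=[42,12,-2] → ·
    (0,2)@(1, 5): e=[-10,12,50] → ·
    (1,2)@(3, 5): e=[4,16,32] → █
    (3,2)@(7, 5): e=[32,24,-4] → ·
    (1,3)@(3, 7): e=[-6,28,30] → ·
    (2,3)@(5, 7): e=[8,32,12] → █
    (3,3)@(7, 7): e=[22,36,-6] → ·
    (2,4)@(5, 9): e=[-2,44,10] → ·
    (5,8)@(11, 17): e=[0,104,-52] → ·  [on edge]
    (2,9)@(5, 19): e=[-52,104,0] → ·  [on edge]
  covered (6 px):
    · · · · · · · ·
    █ █ █ · · · · ·
    · █ █ · · · · ·
    · · █ · · · · ·
    · · · · · · · ·
    · · · · · · · ·
    · · · · · · · ·
    · · · · · · · ·
    · · · · · · · ·
    · · · · · · · ·
T1:
  2·area = 14
  edge (8, 18)→(11, 20): d=(3,2) right/bottom  bias=-1
  edge (11, 20)→(4, 20): d=(-7,0) right/bottom  bias=-1
  edge (4, 20)→(8, 18): d=(4,-2) top-left  bias=+0
    (3,9)@(7, 19): e=[5,7,2] → █
    (4,9)@(9, 19): e=[1,7,6] → █
    (5,9)@(11, 19): e=[-3,7,10] → ·
  covered (2 px):
    · · · · · · · ·
    · · · · · · · ·
    · · · · · · · ·
    · · · · · · · ·
    · · · · · · · ·
    · · · · · · · ·
    · · · · · · · ·
    · · · · · · · ·
    · · · · · · · ·
    · · · █ █ · · ·
T2:
  2·area = 76  (B↔C swapped to make it positive)
  edge (14, 12)→(5, 11): d=(-9,-1) top-left  bias=+0
  edge (5, 11)→(0, 2): d=(-5,-9) top-left  bias=+0
  edge (0, 2)→(14, 12): d=(14,10) right/bottom  bias=-1
    (0,1)@(1, 3): e=[68,4,4] → █
    (1,1)@(3, 3): e=[70,22,-16] → ·
    (0,2)@(1, 5): e=[50,-6,32] → ·
    (1,2)@(3, 5): e=[52,12,12] → █
    (2,2)@(5, 5): e=[54,30,-8] → ·
    (1,3)@(3, 7): e=[34,2,40] → █
    (2,3)@(5, 7): e=[36,20,20] → █
    (3,3)@(7, 7): e=[38,38,0] → ·  [on edge]
    (1,4)@(3, 9): e=[16,-8,68] → ·
    (2,4)@(5, 9): e=[18,10,48] → █
    (3,4)@(7, 9): e=[20,28,28] → █
    (4,4)@(9, 9): e=[22,46,8] → █
    (2,5)@(5, 11): e=[0,0,76] → █  [on edge]
  covered (11 px):
    · · · · · · · ·
    █ · · · · · · ·
    · █ · · · · · ·
    · █ █ · · · · ·
    · · █ █ █ · · ·
    · · █ █ █ █ · ·
    · · · · · · · ·
    · · · · · · · ·
    · · · · · · · ·
    · · · · · · · ·
T3:
  2·area = 112
  edge (4, 4)→(15, 9): d=(11,5) right/bottom  bias=-1
  edge (15, 9)→(8, 16): d=(-7,7) right/bottom  bias=-1
  edge (8, 16)→(4, 4): d=(-4,-12) top-left  bias=+0
    (1,0)@(3, 1): e=[-28,140,0] → ·  [on edge]
    (2,2)@(5, 5): e=[6,98,8] → █
    (3,2)@(7, 5): e=[-4,84,32] → ·
    (2,3)@(5, 7): e=[28,84,0] → █  [on edge]
    (3,3)@(7, 7): e=[18,70,24] → █
    (4,3)@(9, 7): e=[8,56,48] → █
    (5,3)@(11, 7): e=[-2,42,72] → ·
    (2,4)@(5, 9): e=[50,70,-8] → ·
    (3,4)@(7, 9): e=[40,56,16] → █
    (5,4)@(11, 9): e=[20,28,64] → █
    (6,4)@(13, 9): e=[10,14,88] → █
    (7,4)@(15, 9): e=[0,0,112] → ·  [on edge]
    (6,5)@(13, 11): e=[32,0,80] → ·  [on edge]
    (3,6)@(7, 13): e=[84,28,0] → █  [on edge]
    (5,6)@(11, 13): e=[64,0,48] → ·  [on edge]
    (4,7)@(9, 15): e=[96,0,16] → ·  [on edge]
    (3,8)@(7, 17): e=[128,0,-16] → ·  [on edge]
    (2,9)@(5, 19): e=[160,0,-48] → ·  [on edge]
    (4,9)@(9, 19): e=[140,-28,0] → ·  [on edge]
  covered (13 px):
    · · · · · · · ·
    · · · · · · · ·
    · · █ · · · · ·
    · · █ █ █ · · ·
    · · · █ █ █ █ ·
    · · · █ █ █ · ·
    · · · █ █ · · ·
    · · · · · · · ·
    · · · · · · · ·
    · · · · · · · ·
T4:
  2·area = 16
  edge (12, 18)→(8, 14): d=(-4,-4) top-left  bias=+0
  edge (8, 14)→(10, 12): d=(2,-2) top-left  bias=+0
  edge (10, 12)→(12, 18): d=(2,6) right/bottom  bias=-1
    (3,1)@(7, 3): e=[40,-24,0] → ·  [on edge]
    (0,3)@(1, 7): e=[0,-28,44] → ·  [on edge]
    (7,3)@(15, 7): e=[56,0,-40] → ·  [on edge]
    (1,4)@(3, 9): e=[0,-20,36] → ·  [on edge]
    (4,4)@(9, 9): e=[24,-8,0] → ·  [on edge]
    (6,4)@(13, 9): e=[40,0,-24] → ·  [on edge]
    (2,5)@(5, 11): e=[0,-12,28] → ·  [on edge]
    (5,5)@(11, 11): e=[24,0,-8] → ·  [on edge]
    (3,6)@(7, 13): e=[0,-4,20] → ·  [on edge]
    (4,6)@(9, 13): e=[8,0,8] → █  [on edge]
    (5,6)@(11, 13): e=[16,4,-4] → ·
    (3,7)@(7, 15): e=[-8,0,24] → ·  [on edge]
    (4,7)@(9, 15): e=[0,4,12] → █  [on edge]
    (5,7)@(11, 15): e=[8,8,0] → ·  [on edge]
    (2,8)@(5, 17): e=[-24,0,40] → ·  [on edge]
    (5,8)@(11, 17): e=[0,12,4] → █  [on edge]
    (1,9)@(3, 19): e=[-40,0,56] → ·  [on edge]
    (6,9)@(13, 19): e=[0,20,-4] → ·  [on edge]
  covered (3 px):
    · · · · · · · ·
    · · · · · · · ·
    · · · · · · · ·
    · · · · · · · ·
    · · · · · · · ·
    · · · · · · · ·
    · · · · █ · · ·
    · · · · █ · · ·
    · · · · · █ · ·
    · · · · · · · ·

Answer: [7,6,1]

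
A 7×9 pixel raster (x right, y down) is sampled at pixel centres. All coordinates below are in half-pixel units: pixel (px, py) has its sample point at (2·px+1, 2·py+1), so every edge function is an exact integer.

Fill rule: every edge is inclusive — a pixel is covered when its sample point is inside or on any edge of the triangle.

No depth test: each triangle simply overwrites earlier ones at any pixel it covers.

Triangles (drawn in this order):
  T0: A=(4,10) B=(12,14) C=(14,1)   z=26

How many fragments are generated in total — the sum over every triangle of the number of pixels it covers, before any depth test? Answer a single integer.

T0:
  2·area = 112  (B↔C swapped to make it positive)
  edge (4, 10)→(14, 1): d=(10,-9) inclusive
  edge (14, 1)→(12, 14): d=(-2,13) inclusive
  edge (12, 14)→(4, 10): d=(-8,-4) inclusive
    (6,1)@(13, 3): e=[11,9,92] → X
    (5,2)@(11, 5): e=[13,31,68] → X
    (4,3)@(9, 7): e=[15,53,44] → X
    (3,4)@(7, 9): e=[17,75,20] → X
    (6,4)@(13, 9): e=[71,-3,44] → .
    (3,5)@(7, 11): e=[37,71,4] → X
    (6,5)@(13, 11): e=[91,-7,28] → .
    (3,6)@(7, 13): e=[57,67,-12] → .
    (4,6)@(9, 13): e=[75,41,-4] → .
    (5,6)@(11, 13): e=[93,15,4] → X
    (6,6)@(13, 13): e=[111,-11,12] → .
    (5,7)@(11, 15): e=[113,11,-12] → .
  covered (13 px):
    . . . . . . .
    . . . . . . X
    . . . . . X X
    . . . . X X X
    . . . X X X .
    . . . X X X .
    . . . . . X .
    . . . . . . .
    . . . . . . .

Answer: 13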